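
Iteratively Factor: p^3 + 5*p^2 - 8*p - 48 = (p + 4)*(p^2 + p - 12) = (p + 4)^2*(p - 3)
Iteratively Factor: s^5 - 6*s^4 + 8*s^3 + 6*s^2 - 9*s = (s - 3)*(s^4 - 3*s^3 - s^2 + 3*s) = (s - 3)^2*(s^3 - s) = (s - 3)^2*(s + 1)*(s^2 - s) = (s - 3)^2*(s - 1)*(s + 1)*(s)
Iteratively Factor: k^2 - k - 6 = (k - 3)*(k + 2)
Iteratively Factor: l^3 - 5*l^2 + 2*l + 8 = (l - 2)*(l^2 - 3*l - 4) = (l - 2)*(l + 1)*(l - 4)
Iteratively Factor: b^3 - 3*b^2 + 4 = (b - 2)*(b^2 - b - 2) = (b - 2)*(b + 1)*(b - 2)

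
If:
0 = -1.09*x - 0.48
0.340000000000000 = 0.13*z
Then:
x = -0.44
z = 2.62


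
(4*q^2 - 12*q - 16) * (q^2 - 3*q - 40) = 4*q^4 - 24*q^3 - 140*q^2 + 528*q + 640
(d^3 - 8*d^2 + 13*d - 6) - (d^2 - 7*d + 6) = d^3 - 9*d^2 + 20*d - 12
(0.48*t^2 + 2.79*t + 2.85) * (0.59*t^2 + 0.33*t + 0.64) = 0.2832*t^4 + 1.8045*t^3 + 2.9094*t^2 + 2.7261*t + 1.824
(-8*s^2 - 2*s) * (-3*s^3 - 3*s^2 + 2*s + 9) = 24*s^5 + 30*s^4 - 10*s^3 - 76*s^2 - 18*s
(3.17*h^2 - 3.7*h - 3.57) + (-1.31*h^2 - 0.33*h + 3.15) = 1.86*h^2 - 4.03*h - 0.42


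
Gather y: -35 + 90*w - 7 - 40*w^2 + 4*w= -40*w^2 + 94*w - 42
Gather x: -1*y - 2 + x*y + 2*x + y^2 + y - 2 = x*(y + 2) + y^2 - 4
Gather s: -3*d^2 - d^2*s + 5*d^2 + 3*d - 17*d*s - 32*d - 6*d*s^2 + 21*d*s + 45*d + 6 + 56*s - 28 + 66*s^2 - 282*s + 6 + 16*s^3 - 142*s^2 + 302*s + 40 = 2*d^2 + 16*d + 16*s^3 + s^2*(-6*d - 76) + s*(-d^2 + 4*d + 76) + 24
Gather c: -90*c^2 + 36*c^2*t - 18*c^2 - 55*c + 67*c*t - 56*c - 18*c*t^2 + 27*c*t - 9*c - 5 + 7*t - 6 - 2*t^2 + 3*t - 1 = c^2*(36*t - 108) + c*(-18*t^2 + 94*t - 120) - 2*t^2 + 10*t - 12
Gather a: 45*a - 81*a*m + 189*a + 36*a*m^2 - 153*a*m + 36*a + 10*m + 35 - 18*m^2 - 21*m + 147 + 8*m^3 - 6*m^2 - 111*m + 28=a*(36*m^2 - 234*m + 270) + 8*m^3 - 24*m^2 - 122*m + 210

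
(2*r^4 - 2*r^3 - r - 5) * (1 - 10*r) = -20*r^5 + 22*r^4 - 2*r^3 + 10*r^2 + 49*r - 5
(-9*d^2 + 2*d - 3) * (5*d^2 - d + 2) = -45*d^4 + 19*d^3 - 35*d^2 + 7*d - 6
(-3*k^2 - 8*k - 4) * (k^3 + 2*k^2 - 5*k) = -3*k^5 - 14*k^4 - 5*k^3 + 32*k^2 + 20*k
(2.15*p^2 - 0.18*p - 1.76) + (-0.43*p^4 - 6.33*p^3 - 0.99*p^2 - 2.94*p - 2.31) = -0.43*p^4 - 6.33*p^3 + 1.16*p^2 - 3.12*p - 4.07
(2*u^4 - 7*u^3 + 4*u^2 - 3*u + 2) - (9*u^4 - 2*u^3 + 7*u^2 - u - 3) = -7*u^4 - 5*u^3 - 3*u^2 - 2*u + 5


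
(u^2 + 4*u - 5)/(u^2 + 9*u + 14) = (u^2 + 4*u - 5)/(u^2 + 9*u + 14)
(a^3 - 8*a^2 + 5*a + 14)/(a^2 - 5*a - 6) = (a^2 - 9*a + 14)/(a - 6)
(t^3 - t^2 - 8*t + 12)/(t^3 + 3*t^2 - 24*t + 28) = (t + 3)/(t + 7)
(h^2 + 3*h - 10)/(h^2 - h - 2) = (h + 5)/(h + 1)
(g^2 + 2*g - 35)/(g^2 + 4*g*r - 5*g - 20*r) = (g + 7)/(g + 4*r)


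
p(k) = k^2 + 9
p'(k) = 2*k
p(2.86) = 17.18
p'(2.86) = 5.72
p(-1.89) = 12.57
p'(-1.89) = -3.78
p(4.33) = 27.75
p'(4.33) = 8.66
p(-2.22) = 13.93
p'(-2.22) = -4.44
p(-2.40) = 14.76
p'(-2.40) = -4.80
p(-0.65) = 9.42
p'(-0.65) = -1.30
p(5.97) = 44.64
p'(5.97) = 11.94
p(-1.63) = 11.66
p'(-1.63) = -3.26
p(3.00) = 18.00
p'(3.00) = 6.00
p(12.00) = 153.00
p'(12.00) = 24.00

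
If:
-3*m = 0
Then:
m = 0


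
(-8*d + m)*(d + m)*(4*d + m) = -32*d^3 - 36*d^2*m - 3*d*m^2 + m^3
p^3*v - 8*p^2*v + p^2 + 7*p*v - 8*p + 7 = (p - 7)*(p - 1)*(p*v + 1)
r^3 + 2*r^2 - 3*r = r*(r - 1)*(r + 3)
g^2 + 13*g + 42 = (g + 6)*(g + 7)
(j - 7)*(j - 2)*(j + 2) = j^3 - 7*j^2 - 4*j + 28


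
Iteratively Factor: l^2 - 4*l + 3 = (l - 3)*(l - 1)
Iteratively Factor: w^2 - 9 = (w + 3)*(w - 3)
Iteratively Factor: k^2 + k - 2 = (k + 2)*(k - 1)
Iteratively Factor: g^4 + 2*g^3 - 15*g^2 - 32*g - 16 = (g + 1)*(g^3 + g^2 - 16*g - 16) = (g + 1)^2*(g^2 - 16) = (g - 4)*(g + 1)^2*(g + 4)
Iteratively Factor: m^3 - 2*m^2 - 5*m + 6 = (m + 2)*(m^2 - 4*m + 3) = (m - 3)*(m + 2)*(m - 1)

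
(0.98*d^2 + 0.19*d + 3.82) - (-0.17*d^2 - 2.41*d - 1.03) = 1.15*d^2 + 2.6*d + 4.85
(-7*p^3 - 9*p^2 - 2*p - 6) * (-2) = 14*p^3 + 18*p^2 + 4*p + 12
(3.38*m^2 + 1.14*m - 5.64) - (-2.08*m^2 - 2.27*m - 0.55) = 5.46*m^2 + 3.41*m - 5.09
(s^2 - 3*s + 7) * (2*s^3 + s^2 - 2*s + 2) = 2*s^5 - 5*s^4 + 9*s^3 + 15*s^2 - 20*s + 14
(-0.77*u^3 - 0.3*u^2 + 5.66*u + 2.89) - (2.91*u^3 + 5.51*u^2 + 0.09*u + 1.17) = -3.68*u^3 - 5.81*u^2 + 5.57*u + 1.72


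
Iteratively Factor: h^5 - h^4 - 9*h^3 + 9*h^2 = (h)*(h^4 - h^3 - 9*h^2 + 9*h) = h*(h - 1)*(h^3 - 9*h) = h^2*(h - 1)*(h^2 - 9) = h^2*(h - 1)*(h + 3)*(h - 3)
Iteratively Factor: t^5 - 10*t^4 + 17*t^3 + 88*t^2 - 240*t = (t)*(t^4 - 10*t^3 + 17*t^2 + 88*t - 240) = t*(t - 4)*(t^3 - 6*t^2 - 7*t + 60) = t*(t - 4)*(t + 3)*(t^2 - 9*t + 20) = t*(t - 4)^2*(t + 3)*(t - 5)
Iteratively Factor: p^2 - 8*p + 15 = (p - 3)*(p - 5)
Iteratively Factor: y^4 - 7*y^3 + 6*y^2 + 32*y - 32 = (y + 2)*(y^3 - 9*y^2 + 24*y - 16) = (y - 4)*(y + 2)*(y^2 - 5*y + 4) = (y - 4)^2*(y + 2)*(y - 1)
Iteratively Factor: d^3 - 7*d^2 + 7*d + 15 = (d - 3)*(d^2 - 4*d - 5) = (d - 5)*(d - 3)*(d + 1)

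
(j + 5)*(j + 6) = j^2 + 11*j + 30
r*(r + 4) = r^2 + 4*r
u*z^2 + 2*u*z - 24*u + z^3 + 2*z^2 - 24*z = (u + z)*(z - 4)*(z + 6)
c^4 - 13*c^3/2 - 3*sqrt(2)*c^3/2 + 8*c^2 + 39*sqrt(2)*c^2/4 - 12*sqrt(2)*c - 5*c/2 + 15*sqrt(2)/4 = (c - 5)*(c - 1)*(c - 1/2)*(c - 3*sqrt(2)/2)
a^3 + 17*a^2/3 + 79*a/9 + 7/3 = (a + 1/3)*(a + 7/3)*(a + 3)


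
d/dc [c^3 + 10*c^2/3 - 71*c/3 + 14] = 3*c^2 + 20*c/3 - 71/3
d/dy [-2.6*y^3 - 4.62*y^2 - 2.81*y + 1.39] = -7.8*y^2 - 9.24*y - 2.81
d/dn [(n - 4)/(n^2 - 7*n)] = (-n^2 + 8*n - 28)/(n^2*(n^2 - 14*n + 49))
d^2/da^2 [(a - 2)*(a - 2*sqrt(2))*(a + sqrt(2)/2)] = 6*a - 3*sqrt(2) - 4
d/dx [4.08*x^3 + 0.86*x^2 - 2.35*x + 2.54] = 12.24*x^2 + 1.72*x - 2.35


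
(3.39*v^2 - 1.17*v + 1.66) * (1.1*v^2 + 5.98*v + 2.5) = 3.729*v^4 + 18.9852*v^3 + 3.3044*v^2 + 7.0018*v + 4.15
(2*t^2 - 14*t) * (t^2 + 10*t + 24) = 2*t^4 + 6*t^3 - 92*t^2 - 336*t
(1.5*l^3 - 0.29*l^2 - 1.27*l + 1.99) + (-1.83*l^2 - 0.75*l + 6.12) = 1.5*l^3 - 2.12*l^2 - 2.02*l + 8.11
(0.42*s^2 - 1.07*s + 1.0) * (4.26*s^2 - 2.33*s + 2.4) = 1.7892*s^4 - 5.5368*s^3 + 7.7611*s^2 - 4.898*s + 2.4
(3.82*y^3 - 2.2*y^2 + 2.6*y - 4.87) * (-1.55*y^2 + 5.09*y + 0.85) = -5.921*y^5 + 22.8538*y^4 - 11.981*y^3 + 18.9125*y^2 - 22.5783*y - 4.1395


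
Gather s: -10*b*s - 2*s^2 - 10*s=-2*s^2 + s*(-10*b - 10)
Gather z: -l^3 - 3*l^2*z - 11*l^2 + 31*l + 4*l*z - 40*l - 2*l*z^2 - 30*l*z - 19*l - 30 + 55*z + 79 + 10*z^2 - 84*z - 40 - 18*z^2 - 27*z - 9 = -l^3 - 11*l^2 - 28*l + z^2*(-2*l - 8) + z*(-3*l^2 - 26*l - 56)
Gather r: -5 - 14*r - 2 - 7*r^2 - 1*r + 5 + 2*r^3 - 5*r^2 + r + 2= 2*r^3 - 12*r^2 - 14*r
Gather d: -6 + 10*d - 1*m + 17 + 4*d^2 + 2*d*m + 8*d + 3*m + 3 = 4*d^2 + d*(2*m + 18) + 2*m + 14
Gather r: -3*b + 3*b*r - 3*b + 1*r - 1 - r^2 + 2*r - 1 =-6*b - r^2 + r*(3*b + 3) - 2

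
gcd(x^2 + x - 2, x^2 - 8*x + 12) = 1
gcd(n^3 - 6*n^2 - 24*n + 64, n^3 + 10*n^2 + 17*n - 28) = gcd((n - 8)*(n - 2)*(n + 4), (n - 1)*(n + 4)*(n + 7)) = n + 4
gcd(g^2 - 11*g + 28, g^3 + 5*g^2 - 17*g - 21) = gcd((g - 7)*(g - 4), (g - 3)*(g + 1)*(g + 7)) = 1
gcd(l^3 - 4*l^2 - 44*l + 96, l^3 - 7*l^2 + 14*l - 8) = l - 2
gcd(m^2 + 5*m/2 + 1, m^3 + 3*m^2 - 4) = m + 2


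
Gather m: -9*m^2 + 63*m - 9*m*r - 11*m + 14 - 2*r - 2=-9*m^2 + m*(52 - 9*r) - 2*r + 12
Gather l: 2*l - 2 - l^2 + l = -l^2 + 3*l - 2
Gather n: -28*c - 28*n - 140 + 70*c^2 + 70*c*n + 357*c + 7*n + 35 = 70*c^2 + 329*c + n*(70*c - 21) - 105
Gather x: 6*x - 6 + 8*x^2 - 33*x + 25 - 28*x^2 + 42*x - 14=-20*x^2 + 15*x + 5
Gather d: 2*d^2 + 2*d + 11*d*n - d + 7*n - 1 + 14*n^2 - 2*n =2*d^2 + d*(11*n + 1) + 14*n^2 + 5*n - 1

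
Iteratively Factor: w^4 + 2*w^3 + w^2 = (w)*(w^3 + 2*w^2 + w) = w*(w + 1)*(w^2 + w) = w^2*(w + 1)*(w + 1)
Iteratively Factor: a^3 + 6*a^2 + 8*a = (a + 4)*(a^2 + 2*a) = a*(a + 4)*(a + 2)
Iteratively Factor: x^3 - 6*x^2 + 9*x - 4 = (x - 4)*(x^2 - 2*x + 1) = (x - 4)*(x - 1)*(x - 1)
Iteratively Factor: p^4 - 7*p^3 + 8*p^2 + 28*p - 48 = (p - 3)*(p^3 - 4*p^2 - 4*p + 16) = (p - 3)*(p + 2)*(p^2 - 6*p + 8) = (p - 3)*(p - 2)*(p + 2)*(p - 4)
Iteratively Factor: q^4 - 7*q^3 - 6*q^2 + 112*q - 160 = (q + 4)*(q^3 - 11*q^2 + 38*q - 40) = (q - 2)*(q + 4)*(q^2 - 9*q + 20) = (q - 5)*(q - 2)*(q + 4)*(q - 4)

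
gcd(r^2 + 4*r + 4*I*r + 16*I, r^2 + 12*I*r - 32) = r + 4*I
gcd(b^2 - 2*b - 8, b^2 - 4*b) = b - 4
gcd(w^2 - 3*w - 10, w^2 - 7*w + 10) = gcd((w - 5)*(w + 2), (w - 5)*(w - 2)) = w - 5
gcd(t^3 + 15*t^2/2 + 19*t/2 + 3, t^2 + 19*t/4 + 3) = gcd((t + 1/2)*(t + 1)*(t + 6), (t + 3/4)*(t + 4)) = 1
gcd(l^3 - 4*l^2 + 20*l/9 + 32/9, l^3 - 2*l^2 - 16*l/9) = l^2 - 2*l - 16/9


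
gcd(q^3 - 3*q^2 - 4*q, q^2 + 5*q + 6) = 1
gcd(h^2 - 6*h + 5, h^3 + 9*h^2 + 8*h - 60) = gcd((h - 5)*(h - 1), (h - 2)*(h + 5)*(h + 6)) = 1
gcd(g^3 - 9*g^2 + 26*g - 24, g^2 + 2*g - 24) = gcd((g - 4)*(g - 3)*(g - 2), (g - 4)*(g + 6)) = g - 4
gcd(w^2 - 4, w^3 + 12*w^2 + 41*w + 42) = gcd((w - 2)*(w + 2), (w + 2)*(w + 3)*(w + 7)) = w + 2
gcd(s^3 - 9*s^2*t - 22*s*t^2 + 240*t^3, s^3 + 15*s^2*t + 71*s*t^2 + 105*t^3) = s + 5*t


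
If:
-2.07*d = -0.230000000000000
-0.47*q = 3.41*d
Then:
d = 0.11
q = -0.81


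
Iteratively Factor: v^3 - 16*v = (v + 4)*(v^2 - 4*v) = (v - 4)*(v + 4)*(v)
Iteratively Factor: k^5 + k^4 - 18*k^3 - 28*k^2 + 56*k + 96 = (k - 2)*(k^4 + 3*k^3 - 12*k^2 - 52*k - 48) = (k - 2)*(k + 2)*(k^3 + k^2 - 14*k - 24) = (k - 2)*(k + 2)^2*(k^2 - k - 12) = (k - 4)*(k - 2)*(k + 2)^2*(k + 3)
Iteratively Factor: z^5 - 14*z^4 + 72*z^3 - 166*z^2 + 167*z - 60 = (z - 1)*(z^4 - 13*z^3 + 59*z^2 - 107*z + 60) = (z - 5)*(z - 1)*(z^3 - 8*z^2 + 19*z - 12) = (z - 5)*(z - 1)^2*(z^2 - 7*z + 12) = (z - 5)*(z - 3)*(z - 1)^2*(z - 4)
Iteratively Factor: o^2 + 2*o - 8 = (o + 4)*(o - 2)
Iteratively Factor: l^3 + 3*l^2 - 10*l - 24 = (l + 2)*(l^2 + l - 12) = (l + 2)*(l + 4)*(l - 3)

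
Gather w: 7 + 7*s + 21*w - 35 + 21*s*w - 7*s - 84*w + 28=w*(21*s - 63)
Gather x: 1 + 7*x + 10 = 7*x + 11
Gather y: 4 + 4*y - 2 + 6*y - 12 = 10*y - 10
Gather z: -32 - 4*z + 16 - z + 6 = -5*z - 10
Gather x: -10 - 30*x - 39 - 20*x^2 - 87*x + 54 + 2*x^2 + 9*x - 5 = -18*x^2 - 108*x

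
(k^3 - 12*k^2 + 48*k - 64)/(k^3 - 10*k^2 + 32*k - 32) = (k - 4)/(k - 2)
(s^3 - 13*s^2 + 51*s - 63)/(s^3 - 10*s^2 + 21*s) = (s - 3)/s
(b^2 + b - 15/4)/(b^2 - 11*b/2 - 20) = (b - 3/2)/(b - 8)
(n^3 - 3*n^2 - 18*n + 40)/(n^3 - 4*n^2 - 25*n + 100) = (n^2 + 2*n - 8)/(n^2 + n - 20)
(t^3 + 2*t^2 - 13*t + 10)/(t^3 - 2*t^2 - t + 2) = (t + 5)/(t + 1)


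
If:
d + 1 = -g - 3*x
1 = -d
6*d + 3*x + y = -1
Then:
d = -1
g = y - 5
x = 5/3 - y/3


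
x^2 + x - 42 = (x - 6)*(x + 7)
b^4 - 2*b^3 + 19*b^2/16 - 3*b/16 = b*(b - 1)*(b - 3/4)*(b - 1/4)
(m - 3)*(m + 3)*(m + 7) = m^3 + 7*m^2 - 9*m - 63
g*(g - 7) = g^2 - 7*g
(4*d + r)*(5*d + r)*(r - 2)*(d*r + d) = 20*d^3*r^2 - 20*d^3*r - 40*d^3 + 9*d^2*r^3 - 9*d^2*r^2 - 18*d^2*r + d*r^4 - d*r^3 - 2*d*r^2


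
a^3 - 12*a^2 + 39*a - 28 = (a - 7)*(a - 4)*(a - 1)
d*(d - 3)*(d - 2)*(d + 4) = d^4 - d^3 - 14*d^2 + 24*d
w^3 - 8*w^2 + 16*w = w*(w - 4)^2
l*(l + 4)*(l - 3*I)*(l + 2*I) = l^4 + 4*l^3 - I*l^3 + 6*l^2 - 4*I*l^2 + 24*l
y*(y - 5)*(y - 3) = y^3 - 8*y^2 + 15*y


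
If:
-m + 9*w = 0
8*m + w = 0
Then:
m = 0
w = 0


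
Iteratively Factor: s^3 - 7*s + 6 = (s - 1)*(s^2 + s - 6) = (s - 2)*(s - 1)*(s + 3)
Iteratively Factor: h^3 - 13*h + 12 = (h - 1)*(h^2 + h - 12) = (h - 1)*(h + 4)*(h - 3)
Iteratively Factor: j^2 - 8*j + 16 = (j - 4)*(j - 4)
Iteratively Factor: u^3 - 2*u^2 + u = (u)*(u^2 - 2*u + 1) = u*(u - 1)*(u - 1)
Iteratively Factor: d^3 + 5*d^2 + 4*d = (d)*(d^2 + 5*d + 4) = d*(d + 1)*(d + 4)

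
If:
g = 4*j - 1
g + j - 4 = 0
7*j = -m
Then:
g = 3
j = 1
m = -7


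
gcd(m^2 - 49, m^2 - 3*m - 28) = m - 7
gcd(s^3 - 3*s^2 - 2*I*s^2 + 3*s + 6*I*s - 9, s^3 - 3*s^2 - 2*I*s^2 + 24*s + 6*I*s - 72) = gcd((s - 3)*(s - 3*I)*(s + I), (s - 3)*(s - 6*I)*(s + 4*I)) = s - 3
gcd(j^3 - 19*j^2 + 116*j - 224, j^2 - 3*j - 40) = j - 8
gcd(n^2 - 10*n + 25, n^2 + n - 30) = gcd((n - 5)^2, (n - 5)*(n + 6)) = n - 5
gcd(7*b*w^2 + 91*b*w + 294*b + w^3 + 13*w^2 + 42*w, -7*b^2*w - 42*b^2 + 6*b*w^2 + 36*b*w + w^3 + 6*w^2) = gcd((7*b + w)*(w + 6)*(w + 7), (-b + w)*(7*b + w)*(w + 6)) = 7*b*w + 42*b + w^2 + 6*w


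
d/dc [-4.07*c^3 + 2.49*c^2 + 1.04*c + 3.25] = -12.21*c^2 + 4.98*c + 1.04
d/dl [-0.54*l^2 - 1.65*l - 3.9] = -1.08*l - 1.65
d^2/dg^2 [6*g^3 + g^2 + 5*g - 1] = 36*g + 2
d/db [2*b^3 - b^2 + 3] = 2*b*(3*b - 1)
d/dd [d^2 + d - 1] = 2*d + 1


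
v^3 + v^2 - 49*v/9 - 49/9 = (v - 7/3)*(v + 1)*(v + 7/3)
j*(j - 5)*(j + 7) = j^3 + 2*j^2 - 35*j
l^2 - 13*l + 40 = (l - 8)*(l - 5)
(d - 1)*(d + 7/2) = d^2 + 5*d/2 - 7/2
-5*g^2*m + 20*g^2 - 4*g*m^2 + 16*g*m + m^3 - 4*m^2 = (-5*g + m)*(g + m)*(m - 4)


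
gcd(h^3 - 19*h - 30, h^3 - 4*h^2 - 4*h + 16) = h + 2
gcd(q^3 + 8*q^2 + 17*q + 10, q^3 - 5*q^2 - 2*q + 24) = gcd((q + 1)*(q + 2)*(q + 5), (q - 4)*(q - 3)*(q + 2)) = q + 2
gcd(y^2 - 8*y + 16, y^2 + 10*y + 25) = 1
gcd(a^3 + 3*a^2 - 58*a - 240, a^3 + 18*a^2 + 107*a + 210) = a^2 + 11*a + 30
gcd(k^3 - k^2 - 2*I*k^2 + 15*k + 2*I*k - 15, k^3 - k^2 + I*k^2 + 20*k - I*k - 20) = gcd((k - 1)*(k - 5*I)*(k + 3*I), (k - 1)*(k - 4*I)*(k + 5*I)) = k - 1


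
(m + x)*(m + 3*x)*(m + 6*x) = m^3 + 10*m^2*x + 27*m*x^2 + 18*x^3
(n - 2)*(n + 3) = n^2 + n - 6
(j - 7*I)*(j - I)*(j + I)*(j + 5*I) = j^4 - 2*I*j^3 + 36*j^2 - 2*I*j + 35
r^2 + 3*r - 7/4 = (r - 1/2)*(r + 7/2)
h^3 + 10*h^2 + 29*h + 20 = (h + 1)*(h + 4)*(h + 5)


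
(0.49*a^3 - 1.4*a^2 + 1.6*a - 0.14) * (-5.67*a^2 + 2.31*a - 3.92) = -2.7783*a^5 + 9.0699*a^4 - 14.2268*a^3 + 9.9778*a^2 - 6.5954*a + 0.5488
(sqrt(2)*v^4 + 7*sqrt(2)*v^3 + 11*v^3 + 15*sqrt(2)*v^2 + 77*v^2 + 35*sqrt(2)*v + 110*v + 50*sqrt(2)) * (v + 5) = sqrt(2)*v^5 + 11*v^4 + 12*sqrt(2)*v^4 + 50*sqrt(2)*v^3 + 132*v^3 + 110*sqrt(2)*v^2 + 495*v^2 + 225*sqrt(2)*v + 550*v + 250*sqrt(2)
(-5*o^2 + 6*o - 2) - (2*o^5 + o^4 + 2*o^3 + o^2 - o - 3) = -2*o^5 - o^4 - 2*o^3 - 6*o^2 + 7*o + 1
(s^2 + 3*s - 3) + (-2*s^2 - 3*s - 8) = -s^2 - 11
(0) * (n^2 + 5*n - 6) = 0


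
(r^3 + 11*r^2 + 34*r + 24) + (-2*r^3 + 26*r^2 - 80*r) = -r^3 + 37*r^2 - 46*r + 24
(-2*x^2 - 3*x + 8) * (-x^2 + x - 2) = 2*x^4 + x^3 - 7*x^2 + 14*x - 16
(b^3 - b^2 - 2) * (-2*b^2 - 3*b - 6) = -2*b^5 - b^4 - 3*b^3 + 10*b^2 + 6*b + 12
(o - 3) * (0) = 0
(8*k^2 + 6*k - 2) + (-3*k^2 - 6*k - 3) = 5*k^2 - 5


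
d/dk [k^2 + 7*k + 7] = 2*k + 7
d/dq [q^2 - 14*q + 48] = 2*q - 14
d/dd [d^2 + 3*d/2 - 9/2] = 2*d + 3/2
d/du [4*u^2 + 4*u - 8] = 8*u + 4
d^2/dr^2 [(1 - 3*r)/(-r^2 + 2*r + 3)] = 2*((7 - 9*r)*(-r^2 + 2*r + 3) - 4*(r - 1)^2*(3*r - 1))/(-r^2 + 2*r + 3)^3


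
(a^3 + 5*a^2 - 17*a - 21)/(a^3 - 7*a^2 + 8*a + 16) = (a^2 + 4*a - 21)/(a^2 - 8*a + 16)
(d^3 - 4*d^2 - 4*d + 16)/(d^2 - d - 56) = (-d^3 + 4*d^2 + 4*d - 16)/(-d^2 + d + 56)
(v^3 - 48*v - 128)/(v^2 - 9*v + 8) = (v^2 + 8*v + 16)/(v - 1)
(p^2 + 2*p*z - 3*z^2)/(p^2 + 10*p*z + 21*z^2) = (p - z)/(p + 7*z)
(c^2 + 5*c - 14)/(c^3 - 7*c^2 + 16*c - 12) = (c + 7)/(c^2 - 5*c + 6)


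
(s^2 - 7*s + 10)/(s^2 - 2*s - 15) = (s - 2)/(s + 3)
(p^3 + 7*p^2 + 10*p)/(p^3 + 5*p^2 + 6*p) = (p + 5)/(p + 3)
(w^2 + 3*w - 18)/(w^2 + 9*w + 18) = (w - 3)/(w + 3)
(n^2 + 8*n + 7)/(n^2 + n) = (n + 7)/n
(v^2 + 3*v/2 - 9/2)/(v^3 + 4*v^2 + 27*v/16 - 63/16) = 8*(2*v - 3)/(16*v^2 + 16*v - 21)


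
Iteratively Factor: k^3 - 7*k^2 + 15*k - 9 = (k - 3)*(k^2 - 4*k + 3) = (k - 3)*(k - 1)*(k - 3)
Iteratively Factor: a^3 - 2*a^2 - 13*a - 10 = (a + 2)*(a^2 - 4*a - 5) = (a - 5)*(a + 2)*(a + 1)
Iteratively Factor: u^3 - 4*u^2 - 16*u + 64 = (u - 4)*(u^2 - 16) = (u - 4)*(u + 4)*(u - 4)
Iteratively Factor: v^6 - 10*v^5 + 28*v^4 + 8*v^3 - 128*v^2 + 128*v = (v - 2)*(v^5 - 8*v^4 + 12*v^3 + 32*v^2 - 64*v) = (v - 4)*(v - 2)*(v^4 - 4*v^3 - 4*v^2 + 16*v) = v*(v - 4)*(v - 2)*(v^3 - 4*v^2 - 4*v + 16) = v*(v - 4)^2*(v - 2)*(v^2 - 4) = v*(v - 4)^2*(v - 2)^2*(v + 2)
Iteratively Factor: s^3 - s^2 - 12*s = (s + 3)*(s^2 - 4*s) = s*(s + 3)*(s - 4)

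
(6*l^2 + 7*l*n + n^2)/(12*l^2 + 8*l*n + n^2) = (l + n)/(2*l + n)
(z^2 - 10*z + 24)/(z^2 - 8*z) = (z^2 - 10*z + 24)/(z*(z - 8))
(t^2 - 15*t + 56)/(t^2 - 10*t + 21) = (t - 8)/(t - 3)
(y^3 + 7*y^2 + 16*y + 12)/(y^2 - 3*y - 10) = (y^2 + 5*y + 6)/(y - 5)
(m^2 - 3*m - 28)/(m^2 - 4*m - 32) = (m - 7)/(m - 8)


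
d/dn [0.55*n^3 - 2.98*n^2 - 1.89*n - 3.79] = 1.65*n^2 - 5.96*n - 1.89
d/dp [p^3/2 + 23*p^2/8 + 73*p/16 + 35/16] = 3*p^2/2 + 23*p/4 + 73/16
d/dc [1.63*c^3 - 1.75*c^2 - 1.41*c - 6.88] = 4.89*c^2 - 3.5*c - 1.41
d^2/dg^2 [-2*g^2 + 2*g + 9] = -4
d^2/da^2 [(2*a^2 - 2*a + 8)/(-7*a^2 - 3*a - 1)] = 4*(70*a^3 - 567*a^2 - 273*a - 12)/(343*a^6 + 441*a^5 + 336*a^4 + 153*a^3 + 48*a^2 + 9*a + 1)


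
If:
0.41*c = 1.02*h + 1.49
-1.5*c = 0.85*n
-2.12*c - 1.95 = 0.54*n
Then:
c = -1.67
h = -2.13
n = 2.95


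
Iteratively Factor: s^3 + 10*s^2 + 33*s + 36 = (s + 3)*(s^2 + 7*s + 12) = (s + 3)*(s + 4)*(s + 3)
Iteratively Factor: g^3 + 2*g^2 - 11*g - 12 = (g - 3)*(g^2 + 5*g + 4) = (g - 3)*(g + 4)*(g + 1)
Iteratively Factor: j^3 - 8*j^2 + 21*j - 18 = (j - 2)*(j^2 - 6*j + 9) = (j - 3)*(j - 2)*(j - 3)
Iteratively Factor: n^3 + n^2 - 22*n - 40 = (n - 5)*(n^2 + 6*n + 8) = (n - 5)*(n + 2)*(n + 4)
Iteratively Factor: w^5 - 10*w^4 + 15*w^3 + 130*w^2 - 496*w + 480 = (w - 5)*(w^4 - 5*w^3 - 10*w^2 + 80*w - 96) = (w - 5)*(w - 4)*(w^3 - w^2 - 14*w + 24) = (w - 5)*(w - 4)*(w - 2)*(w^2 + w - 12) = (w - 5)*(w - 4)*(w - 3)*(w - 2)*(w + 4)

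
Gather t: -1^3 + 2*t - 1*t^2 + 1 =-t^2 + 2*t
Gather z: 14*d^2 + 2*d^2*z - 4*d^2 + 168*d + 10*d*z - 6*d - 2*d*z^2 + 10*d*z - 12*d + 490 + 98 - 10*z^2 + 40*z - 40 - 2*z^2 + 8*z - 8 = 10*d^2 + 150*d + z^2*(-2*d - 12) + z*(2*d^2 + 20*d + 48) + 540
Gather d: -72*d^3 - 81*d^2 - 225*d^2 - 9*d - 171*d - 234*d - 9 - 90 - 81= -72*d^3 - 306*d^2 - 414*d - 180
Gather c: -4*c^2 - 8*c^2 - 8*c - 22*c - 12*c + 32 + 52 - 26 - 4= -12*c^2 - 42*c + 54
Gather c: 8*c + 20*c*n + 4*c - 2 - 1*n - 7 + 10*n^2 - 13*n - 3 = c*(20*n + 12) + 10*n^2 - 14*n - 12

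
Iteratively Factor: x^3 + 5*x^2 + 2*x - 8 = (x - 1)*(x^2 + 6*x + 8) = (x - 1)*(x + 4)*(x + 2)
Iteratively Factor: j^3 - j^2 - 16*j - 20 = (j + 2)*(j^2 - 3*j - 10) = (j - 5)*(j + 2)*(j + 2)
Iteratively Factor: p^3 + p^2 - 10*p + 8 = (p - 1)*(p^2 + 2*p - 8) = (p - 1)*(p + 4)*(p - 2)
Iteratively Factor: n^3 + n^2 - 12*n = (n + 4)*(n^2 - 3*n) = n*(n + 4)*(n - 3)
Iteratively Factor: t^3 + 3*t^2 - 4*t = (t)*(t^2 + 3*t - 4) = t*(t + 4)*(t - 1)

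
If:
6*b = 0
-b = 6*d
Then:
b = 0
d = 0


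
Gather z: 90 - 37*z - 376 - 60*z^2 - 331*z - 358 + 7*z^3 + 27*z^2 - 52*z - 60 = 7*z^3 - 33*z^2 - 420*z - 704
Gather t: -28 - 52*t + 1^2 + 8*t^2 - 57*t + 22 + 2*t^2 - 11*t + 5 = 10*t^2 - 120*t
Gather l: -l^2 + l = -l^2 + l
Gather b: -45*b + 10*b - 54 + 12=-35*b - 42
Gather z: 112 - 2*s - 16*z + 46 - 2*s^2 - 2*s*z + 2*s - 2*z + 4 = -2*s^2 + z*(-2*s - 18) + 162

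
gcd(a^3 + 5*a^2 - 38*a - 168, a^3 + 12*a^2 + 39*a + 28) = a^2 + 11*a + 28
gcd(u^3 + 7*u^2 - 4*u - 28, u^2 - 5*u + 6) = u - 2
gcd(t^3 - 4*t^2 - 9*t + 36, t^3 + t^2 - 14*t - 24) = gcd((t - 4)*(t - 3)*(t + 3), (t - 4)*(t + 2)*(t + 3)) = t^2 - t - 12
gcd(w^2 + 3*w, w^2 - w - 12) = w + 3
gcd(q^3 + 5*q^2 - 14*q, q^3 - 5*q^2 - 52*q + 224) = q + 7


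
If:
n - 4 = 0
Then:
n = 4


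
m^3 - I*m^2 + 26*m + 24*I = (m - 6*I)*(m + I)*(m + 4*I)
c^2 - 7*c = c*(c - 7)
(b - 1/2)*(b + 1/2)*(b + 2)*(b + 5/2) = b^4 + 9*b^3/2 + 19*b^2/4 - 9*b/8 - 5/4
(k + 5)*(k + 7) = k^2 + 12*k + 35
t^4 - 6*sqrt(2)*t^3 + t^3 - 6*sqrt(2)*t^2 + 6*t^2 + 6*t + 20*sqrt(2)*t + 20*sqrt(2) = (t + 1)*(t - 5*sqrt(2))*(t - 2*sqrt(2))*(t + sqrt(2))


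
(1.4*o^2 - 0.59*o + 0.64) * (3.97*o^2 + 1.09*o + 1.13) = 5.558*o^4 - 0.8163*o^3 + 3.4797*o^2 + 0.0309000000000003*o + 0.7232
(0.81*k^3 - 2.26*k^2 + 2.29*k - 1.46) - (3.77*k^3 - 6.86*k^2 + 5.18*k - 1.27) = -2.96*k^3 + 4.6*k^2 - 2.89*k - 0.19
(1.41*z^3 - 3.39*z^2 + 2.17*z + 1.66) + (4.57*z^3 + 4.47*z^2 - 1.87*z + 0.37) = 5.98*z^3 + 1.08*z^2 + 0.3*z + 2.03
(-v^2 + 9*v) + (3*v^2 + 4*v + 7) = 2*v^2 + 13*v + 7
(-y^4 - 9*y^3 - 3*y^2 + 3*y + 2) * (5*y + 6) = -5*y^5 - 51*y^4 - 69*y^3 - 3*y^2 + 28*y + 12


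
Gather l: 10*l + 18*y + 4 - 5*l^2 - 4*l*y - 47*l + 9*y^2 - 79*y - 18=-5*l^2 + l*(-4*y - 37) + 9*y^2 - 61*y - 14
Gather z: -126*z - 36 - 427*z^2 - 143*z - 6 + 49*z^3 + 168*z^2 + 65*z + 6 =49*z^3 - 259*z^2 - 204*z - 36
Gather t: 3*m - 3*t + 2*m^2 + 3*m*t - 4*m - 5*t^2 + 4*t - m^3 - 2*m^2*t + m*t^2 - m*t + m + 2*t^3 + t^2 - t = -m^3 + 2*m^2 + 2*t^3 + t^2*(m - 4) + t*(-2*m^2 + 2*m)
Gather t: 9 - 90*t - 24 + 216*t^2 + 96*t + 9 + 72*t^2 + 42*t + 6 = 288*t^2 + 48*t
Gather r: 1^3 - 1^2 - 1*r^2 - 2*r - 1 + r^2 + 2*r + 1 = 0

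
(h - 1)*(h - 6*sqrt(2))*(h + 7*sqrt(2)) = h^3 - h^2 + sqrt(2)*h^2 - 84*h - sqrt(2)*h + 84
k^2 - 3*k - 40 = (k - 8)*(k + 5)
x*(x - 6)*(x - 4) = x^3 - 10*x^2 + 24*x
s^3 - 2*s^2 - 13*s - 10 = (s - 5)*(s + 1)*(s + 2)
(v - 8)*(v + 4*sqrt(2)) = v^2 - 8*v + 4*sqrt(2)*v - 32*sqrt(2)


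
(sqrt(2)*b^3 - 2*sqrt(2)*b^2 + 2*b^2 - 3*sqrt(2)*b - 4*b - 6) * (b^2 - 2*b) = sqrt(2)*b^5 - 4*sqrt(2)*b^4 + 2*b^4 - 8*b^3 + sqrt(2)*b^3 + 2*b^2 + 6*sqrt(2)*b^2 + 12*b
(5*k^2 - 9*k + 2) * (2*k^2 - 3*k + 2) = 10*k^4 - 33*k^3 + 41*k^2 - 24*k + 4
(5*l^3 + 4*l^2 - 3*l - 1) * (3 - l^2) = -5*l^5 - 4*l^4 + 18*l^3 + 13*l^2 - 9*l - 3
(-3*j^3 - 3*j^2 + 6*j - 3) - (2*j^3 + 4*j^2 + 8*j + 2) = -5*j^3 - 7*j^2 - 2*j - 5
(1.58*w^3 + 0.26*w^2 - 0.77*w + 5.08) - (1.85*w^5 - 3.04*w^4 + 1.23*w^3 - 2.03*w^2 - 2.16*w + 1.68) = -1.85*w^5 + 3.04*w^4 + 0.35*w^3 + 2.29*w^2 + 1.39*w + 3.4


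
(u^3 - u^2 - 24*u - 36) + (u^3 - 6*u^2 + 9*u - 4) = 2*u^3 - 7*u^2 - 15*u - 40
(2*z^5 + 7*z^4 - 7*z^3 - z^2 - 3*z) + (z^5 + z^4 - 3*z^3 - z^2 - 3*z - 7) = 3*z^5 + 8*z^4 - 10*z^3 - 2*z^2 - 6*z - 7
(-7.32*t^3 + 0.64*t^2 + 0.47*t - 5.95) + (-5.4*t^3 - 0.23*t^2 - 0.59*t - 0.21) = -12.72*t^3 + 0.41*t^2 - 0.12*t - 6.16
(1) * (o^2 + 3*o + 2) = o^2 + 3*o + 2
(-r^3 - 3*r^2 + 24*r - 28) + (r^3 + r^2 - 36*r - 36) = -2*r^2 - 12*r - 64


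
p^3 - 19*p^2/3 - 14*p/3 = p*(p - 7)*(p + 2/3)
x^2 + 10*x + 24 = (x + 4)*(x + 6)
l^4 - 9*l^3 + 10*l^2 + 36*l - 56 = (l - 7)*(l - 2)^2*(l + 2)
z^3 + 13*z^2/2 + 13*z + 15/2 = (z + 1)*(z + 5/2)*(z + 3)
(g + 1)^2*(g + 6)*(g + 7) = g^4 + 15*g^3 + 69*g^2 + 97*g + 42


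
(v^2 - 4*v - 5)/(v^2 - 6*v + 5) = (v + 1)/(v - 1)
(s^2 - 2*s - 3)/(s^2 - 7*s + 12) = (s + 1)/(s - 4)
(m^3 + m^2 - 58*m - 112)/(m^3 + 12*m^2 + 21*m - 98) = (m^2 - 6*m - 16)/(m^2 + 5*m - 14)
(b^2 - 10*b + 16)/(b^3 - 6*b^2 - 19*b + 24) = (b - 2)/(b^2 + 2*b - 3)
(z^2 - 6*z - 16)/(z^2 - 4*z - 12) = (z - 8)/(z - 6)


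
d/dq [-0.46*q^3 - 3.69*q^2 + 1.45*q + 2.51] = -1.38*q^2 - 7.38*q + 1.45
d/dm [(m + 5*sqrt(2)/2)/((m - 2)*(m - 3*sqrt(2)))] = (2*(m - 2)*(m - 3*sqrt(2)) - (m - 2)*(2*m + 5*sqrt(2)) - (m - 3*sqrt(2))*(2*m + 5*sqrt(2)))/(2*(m - 2)^2*(m - 3*sqrt(2))^2)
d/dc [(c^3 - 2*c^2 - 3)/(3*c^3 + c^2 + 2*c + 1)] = (7*c^4 + 4*c^3 + 26*c^2 + 2*c + 6)/(9*c^6 + 6*c^5 + 13*c^4 + 10*c^3 + 6*c^2 + 4*c + 1)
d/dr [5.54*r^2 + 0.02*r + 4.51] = 11.08*r + 0.02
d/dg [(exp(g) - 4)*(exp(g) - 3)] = (2*exp(g) - 7)*exp(g)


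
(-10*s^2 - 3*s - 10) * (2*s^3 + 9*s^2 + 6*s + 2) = -20*s^5 - 96*s^4 - 107*s^3 - 128*s^2 - 66*s - 20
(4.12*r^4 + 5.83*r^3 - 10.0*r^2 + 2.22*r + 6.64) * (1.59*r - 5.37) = 6.5508*r^5 - 12.8547*r^4 - 47.2071*r^3 + 57.2298*r^2 - 1.3638*r - 35.6568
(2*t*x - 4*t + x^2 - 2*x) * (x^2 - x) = 2*t*x^3 - 6*t*x^2 + 4*t*x + x^4 - 3*x^3 + 2*x^2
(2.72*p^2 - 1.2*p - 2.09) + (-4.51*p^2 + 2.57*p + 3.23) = -1.79*p^2 + 1.37*p + 1.14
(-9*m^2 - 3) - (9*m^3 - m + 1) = -9*m^3 - 9*m^2 + m - 4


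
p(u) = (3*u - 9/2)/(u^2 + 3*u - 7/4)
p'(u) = (-2*u - 3)*(3*u - 9/2)/(u^2 + 3*u - 7/4)^2 + 3/(u^2 + 3*u - 7/4)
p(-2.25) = 3.27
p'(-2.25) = -2.30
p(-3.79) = -12.76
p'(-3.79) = -44.55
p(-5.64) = -1.63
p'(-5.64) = -0.80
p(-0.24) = 2.16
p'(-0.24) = 1.02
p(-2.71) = 4.98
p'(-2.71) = -5.94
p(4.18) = 0.28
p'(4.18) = -0.01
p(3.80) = 0.29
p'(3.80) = -0.00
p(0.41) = 9.29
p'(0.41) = 92.35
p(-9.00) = -0.60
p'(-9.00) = -0.12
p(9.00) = 0.21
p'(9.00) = -0.01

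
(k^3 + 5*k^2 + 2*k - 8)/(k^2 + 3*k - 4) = k + 2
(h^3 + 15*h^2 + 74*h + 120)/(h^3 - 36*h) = (h^2 + 9*h + 20)/(h*(h - 6))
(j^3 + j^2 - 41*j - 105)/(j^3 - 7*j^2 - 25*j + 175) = (j + 3)/(j - 5)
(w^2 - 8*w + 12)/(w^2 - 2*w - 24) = (w - 2)/(w + 4)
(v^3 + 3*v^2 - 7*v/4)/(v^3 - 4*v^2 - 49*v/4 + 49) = v*(2*v - 1)/(2*v^2 - 15*v + 28)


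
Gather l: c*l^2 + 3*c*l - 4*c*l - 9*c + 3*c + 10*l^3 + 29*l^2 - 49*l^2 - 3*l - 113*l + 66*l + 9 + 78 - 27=-6*c + 10*l^3 + l^2*(c - 20) + l*(-c - 50) + 60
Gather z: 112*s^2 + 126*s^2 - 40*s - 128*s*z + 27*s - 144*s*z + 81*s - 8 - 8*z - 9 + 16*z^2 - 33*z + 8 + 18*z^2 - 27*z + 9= 238*s^2 + 68*s + 34*z^2 + z*(-272*s - 68)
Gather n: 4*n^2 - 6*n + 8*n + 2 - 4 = 4*n^2 + 2*n - 2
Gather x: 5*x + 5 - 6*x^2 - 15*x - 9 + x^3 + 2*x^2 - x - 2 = x^3 - 4*x^2 - 11*x - 6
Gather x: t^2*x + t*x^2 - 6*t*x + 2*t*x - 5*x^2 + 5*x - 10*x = x^2*(t - 5) + x*(t^2 - 4*t - 5)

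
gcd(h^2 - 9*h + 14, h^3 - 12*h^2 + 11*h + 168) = h - 7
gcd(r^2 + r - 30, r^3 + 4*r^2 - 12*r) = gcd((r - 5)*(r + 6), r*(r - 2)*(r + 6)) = r + 6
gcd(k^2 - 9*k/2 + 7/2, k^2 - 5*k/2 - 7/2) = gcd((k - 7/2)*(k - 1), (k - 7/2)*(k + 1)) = k - 7/2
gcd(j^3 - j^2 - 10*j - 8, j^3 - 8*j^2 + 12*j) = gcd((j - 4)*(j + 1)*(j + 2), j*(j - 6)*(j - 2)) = 1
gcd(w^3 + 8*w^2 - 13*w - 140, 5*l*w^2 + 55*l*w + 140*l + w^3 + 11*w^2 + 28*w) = w + 7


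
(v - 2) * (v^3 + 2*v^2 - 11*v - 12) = v^4 - 15*v^2 + 10*v + 24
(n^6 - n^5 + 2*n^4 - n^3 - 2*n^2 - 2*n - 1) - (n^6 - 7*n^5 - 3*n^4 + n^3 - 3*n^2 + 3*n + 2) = 6*n^5 + 5*n^4 - 2*n^3 + n^2 - 5*n - 3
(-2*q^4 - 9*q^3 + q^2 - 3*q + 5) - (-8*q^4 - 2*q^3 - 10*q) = 6*q^4 - 7*q^3 + q^2 + 7*q + 5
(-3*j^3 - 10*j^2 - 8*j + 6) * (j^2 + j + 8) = -3*j^5 - 13*j^4 - 42*j^3 - 82*j^2 - 58*j + 48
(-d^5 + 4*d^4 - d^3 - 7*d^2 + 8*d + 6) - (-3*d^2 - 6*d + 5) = -d^5 + 4*d^4 - d^3 - 4*d^2 + 14*d + 1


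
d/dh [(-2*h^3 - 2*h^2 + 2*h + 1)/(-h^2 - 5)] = 2*(h^4 + 16*h^2 + 11*h - 5)/(h^4 + 10*h^2 + 25)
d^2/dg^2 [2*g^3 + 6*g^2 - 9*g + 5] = 12*g + 12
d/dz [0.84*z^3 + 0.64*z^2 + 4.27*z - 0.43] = 2.52*z^2 + 1.28*z + 4.27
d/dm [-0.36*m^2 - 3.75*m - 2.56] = -0.72*m - 3.75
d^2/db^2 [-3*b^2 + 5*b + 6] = -6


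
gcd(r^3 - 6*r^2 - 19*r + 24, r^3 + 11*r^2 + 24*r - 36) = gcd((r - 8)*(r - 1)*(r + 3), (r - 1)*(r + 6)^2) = r - 1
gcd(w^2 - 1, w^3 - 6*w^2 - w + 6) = w^2 - 1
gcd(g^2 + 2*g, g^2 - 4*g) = g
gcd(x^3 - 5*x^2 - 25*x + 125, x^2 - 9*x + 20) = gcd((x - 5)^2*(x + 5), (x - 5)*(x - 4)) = x - 5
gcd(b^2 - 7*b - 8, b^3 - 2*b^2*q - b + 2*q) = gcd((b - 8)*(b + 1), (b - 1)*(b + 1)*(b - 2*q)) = b + 1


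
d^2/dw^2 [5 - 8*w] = 0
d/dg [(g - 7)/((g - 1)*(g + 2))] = (-g^2 + 14*g + 5)/(g^4 + 2*g^3 - 3*g^2 - 4*g + 4)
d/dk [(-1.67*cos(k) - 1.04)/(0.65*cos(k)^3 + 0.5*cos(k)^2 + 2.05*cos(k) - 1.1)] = -(2.171*cos(k)^3 + 2.863*cos(k)^2 + 1.04*cos(k) + 3.969)*sin(k)/(0.65*cos(k)^3 + 0.5*cos(k)^2 + 2.05*cos(k) - 1.1)^2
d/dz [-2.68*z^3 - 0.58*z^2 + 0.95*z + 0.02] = -8.04*z^2 - 1.16*z + 0.95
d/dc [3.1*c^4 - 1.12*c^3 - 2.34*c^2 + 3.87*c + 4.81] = 12.4*c^3 - 3.36*c^2 - 4.68*c + 3.87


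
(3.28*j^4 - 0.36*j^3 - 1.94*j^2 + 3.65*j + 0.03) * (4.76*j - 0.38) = 15.6128*j^5 - 2.96*j^4 - 9.0976*j^3 + 18.1112*j^2 - 1.2442*j - 0.0114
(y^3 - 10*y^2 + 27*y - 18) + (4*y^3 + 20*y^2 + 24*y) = 5*y^3 + 10*y^2 + 51*y - 18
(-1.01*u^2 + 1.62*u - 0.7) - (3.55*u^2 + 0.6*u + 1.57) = -4.56*u^2 + 1.02*u - 2.27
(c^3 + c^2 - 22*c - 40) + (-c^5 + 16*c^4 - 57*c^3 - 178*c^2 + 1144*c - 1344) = -c^5 + 16*c^4 - 56*c^3 - 177*c^2 + 1122*c - 1384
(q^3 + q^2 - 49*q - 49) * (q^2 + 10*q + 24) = q^5 + 11*q^4 - 15*q^3 - 515*q^2 - 1666*q - 1176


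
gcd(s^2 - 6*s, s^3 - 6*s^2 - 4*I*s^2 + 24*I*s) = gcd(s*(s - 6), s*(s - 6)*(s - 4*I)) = s^2 - 6*s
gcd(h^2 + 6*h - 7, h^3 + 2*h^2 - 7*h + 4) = h - 1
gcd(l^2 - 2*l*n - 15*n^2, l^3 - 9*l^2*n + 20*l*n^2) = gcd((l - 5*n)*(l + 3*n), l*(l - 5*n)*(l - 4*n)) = l - 5*n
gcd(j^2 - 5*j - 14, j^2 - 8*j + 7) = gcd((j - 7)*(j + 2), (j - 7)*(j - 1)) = j - 7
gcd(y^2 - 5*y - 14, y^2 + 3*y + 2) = y + 2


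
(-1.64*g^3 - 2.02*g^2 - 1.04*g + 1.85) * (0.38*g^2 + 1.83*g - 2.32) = -0.6232*g^5 - 3.7688*g^4 - 0.287000000000001*g^3 + 3.4862*g^2 + 5.7983*g - 4.292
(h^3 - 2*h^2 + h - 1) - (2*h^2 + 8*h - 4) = h^3 - 4*h^2 - 7*h + 3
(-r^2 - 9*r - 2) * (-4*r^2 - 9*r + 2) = 4*r^4 + 45*r^3 + 87*r^2 - 4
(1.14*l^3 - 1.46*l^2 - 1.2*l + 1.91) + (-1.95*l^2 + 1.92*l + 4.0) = 1.14*l^3 - 3.41*l^2 + 0.72*l + 5.91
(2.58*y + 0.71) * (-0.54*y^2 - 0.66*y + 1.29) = -1.3932*y^3 - 2.0862*y^2 + 2.8596*y + 0.9159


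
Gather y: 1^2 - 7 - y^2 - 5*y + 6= -y^2 - 5*y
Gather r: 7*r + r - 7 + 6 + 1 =8*r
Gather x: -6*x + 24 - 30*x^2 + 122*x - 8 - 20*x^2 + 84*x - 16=-50*x^2 + 200*x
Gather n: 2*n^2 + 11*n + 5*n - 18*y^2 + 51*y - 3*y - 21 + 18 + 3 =2*n^2 + 16*n - 18*y^2 + 48*y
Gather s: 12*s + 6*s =18*s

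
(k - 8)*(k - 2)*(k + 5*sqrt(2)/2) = k^3 - 10*k^2 + 5*sqrt(2)*k^2/2 - 25*sqrt(2)*k + 16*k + 40*sqrt(2)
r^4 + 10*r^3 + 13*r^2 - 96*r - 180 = (r - 3)*(r + 2)*(r + 5)*(r + 6)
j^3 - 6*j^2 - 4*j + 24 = (j - 6)*(j - 2)*(j + 2)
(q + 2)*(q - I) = q^2 + 2*q - I*q - 2*I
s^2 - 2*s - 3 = (s - 3)*(s + 1)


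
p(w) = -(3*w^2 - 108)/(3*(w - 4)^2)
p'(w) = -2*w/(w - 4)^2 + 2*(3*w^2 - 108)/(3*(w - 4)^3) = 8*w/(w - 4)^3 - 72/(w - 4)^3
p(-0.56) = 1.72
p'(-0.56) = 0.81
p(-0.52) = 1.75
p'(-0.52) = 0.82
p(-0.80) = 1.53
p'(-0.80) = 0.71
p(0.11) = 2.38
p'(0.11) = 1.21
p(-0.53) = 1.74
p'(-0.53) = 0.82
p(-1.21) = 1.27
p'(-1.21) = 0.58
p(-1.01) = 1.39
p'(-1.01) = 0.64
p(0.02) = 2.27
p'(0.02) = 1.14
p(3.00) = 27.00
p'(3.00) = 48.00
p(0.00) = 2.25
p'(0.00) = 1.12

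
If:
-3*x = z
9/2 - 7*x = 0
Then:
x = 9/14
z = -27/14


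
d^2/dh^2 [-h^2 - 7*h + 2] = -2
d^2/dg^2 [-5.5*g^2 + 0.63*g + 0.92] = -11.0000000000000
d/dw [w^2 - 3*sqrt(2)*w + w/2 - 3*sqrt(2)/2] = 2*w - 3*sqrt(2) + 1/2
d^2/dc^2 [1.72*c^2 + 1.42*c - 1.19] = 3.44000000000000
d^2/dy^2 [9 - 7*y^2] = -14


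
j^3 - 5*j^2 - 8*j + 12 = (j - 6)*(j - 1)*(j + 2)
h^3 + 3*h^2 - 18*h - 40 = (h - 4)*(h + 2)*(h + 5)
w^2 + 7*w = w*(w + 7)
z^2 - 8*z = z*(z - 8)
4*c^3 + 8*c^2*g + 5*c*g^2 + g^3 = (c + g)*(2*c + g)^2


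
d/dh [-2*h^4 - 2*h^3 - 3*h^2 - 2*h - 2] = -8*h^3 - 6*h^2 - 6*h - 2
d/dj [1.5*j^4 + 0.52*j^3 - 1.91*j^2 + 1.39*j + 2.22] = 6.0*j^3 + 1.56*j^2 - 3.82*j + 1.39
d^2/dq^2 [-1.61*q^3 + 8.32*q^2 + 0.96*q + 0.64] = 16.64 - 9.66*q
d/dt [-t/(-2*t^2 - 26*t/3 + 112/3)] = 3*(-3*t^2 - 56)/(2*(9*t^4 + 78*t^3 - 167*t^2 - 1456*t + 3136))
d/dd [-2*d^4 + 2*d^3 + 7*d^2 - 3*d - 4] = -8*d^3 + 6*d^2 + 14*d - 3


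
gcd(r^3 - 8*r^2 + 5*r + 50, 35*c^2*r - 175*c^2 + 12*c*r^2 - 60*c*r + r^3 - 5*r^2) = r - 5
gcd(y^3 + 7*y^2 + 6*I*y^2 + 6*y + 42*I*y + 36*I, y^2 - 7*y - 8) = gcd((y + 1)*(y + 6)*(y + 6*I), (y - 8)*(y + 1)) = y + 1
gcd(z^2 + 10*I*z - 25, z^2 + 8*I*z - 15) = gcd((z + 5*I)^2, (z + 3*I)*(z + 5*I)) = z + 5*I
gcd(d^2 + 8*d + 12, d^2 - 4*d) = 1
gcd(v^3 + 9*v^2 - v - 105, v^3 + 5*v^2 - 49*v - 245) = v^2 + 12*v + 35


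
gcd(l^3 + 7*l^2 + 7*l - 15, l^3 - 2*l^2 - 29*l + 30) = l^2 + 4*l - 5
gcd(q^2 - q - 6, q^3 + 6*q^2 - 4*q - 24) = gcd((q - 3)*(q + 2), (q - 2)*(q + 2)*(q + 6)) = q + 2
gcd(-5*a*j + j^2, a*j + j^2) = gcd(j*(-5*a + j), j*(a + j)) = j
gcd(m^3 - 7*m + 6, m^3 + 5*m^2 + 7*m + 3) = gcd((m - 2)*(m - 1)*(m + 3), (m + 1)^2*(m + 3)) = m + 3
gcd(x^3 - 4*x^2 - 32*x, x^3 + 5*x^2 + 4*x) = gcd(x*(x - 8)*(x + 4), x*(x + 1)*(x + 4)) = x^2 + 4*x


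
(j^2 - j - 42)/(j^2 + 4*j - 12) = (j - 7)/(j - 2)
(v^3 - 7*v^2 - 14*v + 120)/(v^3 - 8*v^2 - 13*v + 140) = (v - 6)/(v - 7)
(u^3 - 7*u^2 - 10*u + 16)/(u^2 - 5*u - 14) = (u^2 - 9*u + 8)/(u - 7)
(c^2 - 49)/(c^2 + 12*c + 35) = (c - 7)/(c + 5)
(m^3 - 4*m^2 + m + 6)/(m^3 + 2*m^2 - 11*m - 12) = (m - 2)/(m + 4)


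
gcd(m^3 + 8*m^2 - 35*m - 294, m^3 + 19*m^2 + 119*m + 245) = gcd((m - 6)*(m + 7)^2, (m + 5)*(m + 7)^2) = m^2 + 14*m + 49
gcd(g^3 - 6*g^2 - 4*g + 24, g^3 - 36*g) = g - 6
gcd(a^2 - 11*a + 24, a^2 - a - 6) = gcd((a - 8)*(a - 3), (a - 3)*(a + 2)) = a - 3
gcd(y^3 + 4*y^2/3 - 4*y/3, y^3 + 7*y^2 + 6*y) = y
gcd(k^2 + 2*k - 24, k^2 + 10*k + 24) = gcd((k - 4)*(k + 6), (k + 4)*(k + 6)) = k + 6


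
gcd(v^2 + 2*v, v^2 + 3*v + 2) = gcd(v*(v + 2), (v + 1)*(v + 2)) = v + 2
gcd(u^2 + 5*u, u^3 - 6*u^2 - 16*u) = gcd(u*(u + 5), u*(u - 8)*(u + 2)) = u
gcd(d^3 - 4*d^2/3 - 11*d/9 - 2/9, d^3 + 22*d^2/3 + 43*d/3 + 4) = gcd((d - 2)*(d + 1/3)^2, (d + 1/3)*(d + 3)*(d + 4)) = d + 1/3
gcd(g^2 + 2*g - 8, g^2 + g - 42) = 1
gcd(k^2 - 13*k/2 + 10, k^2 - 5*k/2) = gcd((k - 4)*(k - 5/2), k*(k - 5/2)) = k - 5/2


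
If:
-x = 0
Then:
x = 0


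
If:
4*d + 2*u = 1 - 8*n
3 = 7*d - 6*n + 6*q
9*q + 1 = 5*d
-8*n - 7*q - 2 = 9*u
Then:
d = 137/374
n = 133/6732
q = 311/3366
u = -1049/3366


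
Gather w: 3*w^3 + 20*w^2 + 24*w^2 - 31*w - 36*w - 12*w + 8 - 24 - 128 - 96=3*w^3 + 44*w^2 - 79*w - 240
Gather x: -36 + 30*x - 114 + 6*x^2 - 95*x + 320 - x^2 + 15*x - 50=5*x^2 - 50*x + 120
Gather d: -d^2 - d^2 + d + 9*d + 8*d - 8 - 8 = -2*d^2 + 18*d - 16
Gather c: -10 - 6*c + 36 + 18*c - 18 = 12*c + 8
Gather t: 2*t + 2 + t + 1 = 3*t + 3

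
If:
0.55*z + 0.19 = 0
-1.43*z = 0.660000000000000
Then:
No Solution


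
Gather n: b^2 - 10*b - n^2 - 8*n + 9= b^2 - 10*b - n^2 - 8*n + 9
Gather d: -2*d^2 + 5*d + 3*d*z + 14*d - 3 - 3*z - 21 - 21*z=-2*d^2 + d*(3*z + 19) - 24*z - 24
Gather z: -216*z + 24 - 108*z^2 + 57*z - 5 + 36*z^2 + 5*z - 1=-72*z^2 - 154*z + 18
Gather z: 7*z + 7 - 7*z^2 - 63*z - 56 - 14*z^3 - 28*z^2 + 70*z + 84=-14*z^3 - 35*z^2 + 14*z + 35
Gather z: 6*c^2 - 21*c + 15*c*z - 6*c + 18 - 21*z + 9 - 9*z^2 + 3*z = 6*c^2 - 27*c - 9*z^2 + z*(15*c - 18) + 27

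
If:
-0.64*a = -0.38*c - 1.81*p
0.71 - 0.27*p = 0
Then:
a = 0.59375*c + 7.4369212962963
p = 2.63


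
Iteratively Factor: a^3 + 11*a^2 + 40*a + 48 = (a + 3)*(a^2 + 8*a + 16) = (a + 3)*(a + 4)*(a + 4)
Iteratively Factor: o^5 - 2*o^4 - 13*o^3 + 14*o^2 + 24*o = (o - 4)*(o^4 + 2*o^3 - 5*o^2 - 6*o) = (o - 4)*(o - 2)*(o^3 + 4*o^2 + 3*o) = (o - 4)*(o - 2)*(o + 3)*(o^2 + o) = (o - 4)*(o - 2)*(o + 1)*(o + 3)*(o)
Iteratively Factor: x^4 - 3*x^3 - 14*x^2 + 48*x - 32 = (x - 2)*(x^3 - x^2 - 16*x + 16) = (x - 2)*(x + 4)*(x^2 - 5*x + 4) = (x - 4)*(x - 2)*(x + 4)*(x - 1)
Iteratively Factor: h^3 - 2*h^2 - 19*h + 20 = (h - 5)*(h^2 + 3*h - 4) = (h - 5)*(h - 1)*(h + 4)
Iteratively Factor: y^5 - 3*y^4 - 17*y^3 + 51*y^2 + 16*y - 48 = (y + 4)*(y^4 - 7*y^3 + 11*y^2 + 7*y - 12) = (y + 1)*(y + 4)*(y^3 - 8*y^2 + 19*y - 12) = (y - 3)*(y + 1)*(y + 4)*(y^2 - 5*y + 4) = (y - 4)*(y - 3)*(y + 1)*(y + 4)*(y - 1)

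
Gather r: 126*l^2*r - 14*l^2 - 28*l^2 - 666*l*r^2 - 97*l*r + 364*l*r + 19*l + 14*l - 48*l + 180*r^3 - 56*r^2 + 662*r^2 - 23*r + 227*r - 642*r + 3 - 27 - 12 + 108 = -42*l^2 - 15*l + 180*r^3 + r^2*(606 - 666*l) + r*(126*l^2 + 267*l - 438) + 72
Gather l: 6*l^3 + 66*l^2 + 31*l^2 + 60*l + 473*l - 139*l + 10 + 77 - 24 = 6*l^3 + 97*l^2 + 394*l + 63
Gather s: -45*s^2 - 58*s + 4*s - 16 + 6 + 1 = -45*s^2 - 54*s - 9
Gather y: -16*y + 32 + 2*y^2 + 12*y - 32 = 2*y^2 - 4*y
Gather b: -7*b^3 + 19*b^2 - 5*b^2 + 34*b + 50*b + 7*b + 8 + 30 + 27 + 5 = -7*b^3 + 14*b^2 + 91*b + 70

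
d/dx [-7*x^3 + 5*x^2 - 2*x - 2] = -21*x^2 + 10*x - 2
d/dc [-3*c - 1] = -3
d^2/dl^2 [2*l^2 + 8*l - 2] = 4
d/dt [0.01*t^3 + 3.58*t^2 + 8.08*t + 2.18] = 0.03*t^2 + 7.16*t + 8.08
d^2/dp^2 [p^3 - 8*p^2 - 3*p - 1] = 6*p - 16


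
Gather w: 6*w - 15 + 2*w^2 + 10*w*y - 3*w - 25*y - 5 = 2*w^2 + w*(10*y + 3) - 25*y - 20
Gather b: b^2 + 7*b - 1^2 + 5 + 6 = b^2 + 7*b + 10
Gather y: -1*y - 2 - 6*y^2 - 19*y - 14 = -6*y^2 - 20*y - 16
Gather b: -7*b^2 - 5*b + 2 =-7*b^2 - 5*b + 2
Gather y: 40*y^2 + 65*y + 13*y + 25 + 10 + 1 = 40*y^2 + 78*y + 36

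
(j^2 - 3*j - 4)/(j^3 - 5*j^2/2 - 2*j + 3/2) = 2*(j - 4)/(2*j^2 - 7*j + 3)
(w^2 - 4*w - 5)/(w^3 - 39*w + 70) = (w + 1)/(w^2 + 5*w - 14)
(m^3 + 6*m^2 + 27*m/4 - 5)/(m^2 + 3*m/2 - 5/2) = (m^2 + 7*m/2 - 2)/(m - 1)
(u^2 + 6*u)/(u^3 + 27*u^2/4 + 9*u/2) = 4/(4*u + 3)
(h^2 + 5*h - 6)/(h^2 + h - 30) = (h - 1)/(h - 5)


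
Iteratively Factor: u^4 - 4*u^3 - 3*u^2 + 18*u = (u - 3)*(u^3 - u^2 - 6*u) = u*(u - 3)*(u^2 - u - 6) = u*(u - 3)^2*(u + 2)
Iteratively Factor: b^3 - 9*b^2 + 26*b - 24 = (b - 4)*(b^2 - 5*b + 6) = (b - 4)*(b - 3)*(b - 2)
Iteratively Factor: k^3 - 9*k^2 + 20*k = (k)*(k^2 - 9*k + 20) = k*(k - 4)*(k - 5)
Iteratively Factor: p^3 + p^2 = (p + 1)*(p^2) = p*(p + 1)*(p)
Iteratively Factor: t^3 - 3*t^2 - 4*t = (t + 1)*(t^2 - 4*t) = (t - 4)*(t + 1)*(t)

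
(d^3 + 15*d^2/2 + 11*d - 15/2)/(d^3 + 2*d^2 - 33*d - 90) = (d - 1/2)/(d - 6)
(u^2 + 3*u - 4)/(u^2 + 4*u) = (u - 1)/u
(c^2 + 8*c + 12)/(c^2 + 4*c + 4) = (c + 6)/(c + 2)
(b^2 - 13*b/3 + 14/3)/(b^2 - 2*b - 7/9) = 3*(b - 2)/(3*b + 1)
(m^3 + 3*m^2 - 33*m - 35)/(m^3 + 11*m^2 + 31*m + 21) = (m - 5)/(m + 3)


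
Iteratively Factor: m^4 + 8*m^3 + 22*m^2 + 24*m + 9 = (m + 1)*(m^3 + 7*m^2 + 15*m + 9) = (m + 1)^2*(m^2 + 6*m + 9) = (m + 1)^2*(m + 3)*(m + 3)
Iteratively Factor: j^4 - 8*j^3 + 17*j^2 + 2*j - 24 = (j - 2)*(j^3 - 6*j^2 + 5*j + 12) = (j - 2)*(j + 1)*(j^2 - 7*j + 12) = (j - 4)*(j - 2)*(j + 1)*(j - 3)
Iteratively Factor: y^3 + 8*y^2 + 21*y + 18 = (y + 3)*(y^2 + 5*y + 6) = (y + 3)^2*(y + 2)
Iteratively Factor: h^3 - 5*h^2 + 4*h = (h - 4)*(h^2 - h) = (h - 4)*(h - 1)*(h)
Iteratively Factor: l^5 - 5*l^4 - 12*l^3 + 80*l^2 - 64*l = (l - 1)*(l^4 - 4*l^3 - 16*l^2 + 64*l) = (l - 4)*(l - 1)*(l^3 - 16*l) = l*(l - 4)*(l - 1)*(l^2 - 16) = l*(l - 4)*(l - 1)*(l + 4)*(l - 4)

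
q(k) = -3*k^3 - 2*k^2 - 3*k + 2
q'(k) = -9*k^2 - 4*k - 3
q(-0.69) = 4.10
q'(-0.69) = -4.52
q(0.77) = -2.87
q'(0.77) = -11.42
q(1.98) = -35.07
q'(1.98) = -46.20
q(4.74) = -376.64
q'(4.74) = -224.17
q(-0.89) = 5.20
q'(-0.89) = -6.57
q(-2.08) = 26.58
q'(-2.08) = -33.62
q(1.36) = -13.33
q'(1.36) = -25.09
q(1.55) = -18.63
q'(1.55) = -30.82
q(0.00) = 2.00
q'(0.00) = -3.00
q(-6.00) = 596.00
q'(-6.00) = -303.00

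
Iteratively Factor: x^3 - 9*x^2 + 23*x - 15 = (x - 1)*(x^2 - 8*x + 15) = (x - 5)*(x - 1)*(x - 3)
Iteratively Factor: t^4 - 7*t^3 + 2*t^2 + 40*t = (t - 5)*(t^3 - 2*t^2 - 8*t) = (t - 5)*(t + 2)*(t^2 - 4*t) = (t - 5)*(t - 4)*(t + 2)*(t)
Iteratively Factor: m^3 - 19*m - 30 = (m + 2)*(m^2 - 2*m - 15) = (m + 2)*(m + 3)*(m - 5)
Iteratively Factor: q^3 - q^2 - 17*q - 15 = (q + 1)*(q^2 - 2*q - 15) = (q + 1)*(q + 3)*(q - 5)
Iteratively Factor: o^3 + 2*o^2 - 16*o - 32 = (o + 4)*(o^2 - 2*o - 8) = (o + 2)*(o + 4)*(o - 4)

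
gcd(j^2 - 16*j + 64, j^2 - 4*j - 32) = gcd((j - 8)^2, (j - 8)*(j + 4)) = j - 8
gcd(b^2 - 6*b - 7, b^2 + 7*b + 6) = b + 1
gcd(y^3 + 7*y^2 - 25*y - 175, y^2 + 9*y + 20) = y + 5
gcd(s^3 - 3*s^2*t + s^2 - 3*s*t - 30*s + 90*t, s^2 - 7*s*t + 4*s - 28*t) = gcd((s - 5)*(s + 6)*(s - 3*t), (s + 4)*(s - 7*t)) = 1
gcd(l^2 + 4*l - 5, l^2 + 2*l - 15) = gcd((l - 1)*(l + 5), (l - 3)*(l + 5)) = l + 5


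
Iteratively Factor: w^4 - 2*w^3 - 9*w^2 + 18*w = (w + 3)*(w^3 - 5*w^2 + 6*w) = (w - 2)*(w + 3)*(w^2 - 3*w) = w*(w - 2)*(w + 3)*(w - 3)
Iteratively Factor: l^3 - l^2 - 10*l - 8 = (l + 2)*(l^2 - 3*l - 4) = (l - 4)*(l + 2)*(l + 1)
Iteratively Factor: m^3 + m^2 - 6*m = (m + 3)*(m^2 - 2*m) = m*(m + 3)*(m - 2)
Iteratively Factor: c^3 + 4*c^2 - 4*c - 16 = (c + 4)*(c^2 - 4) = (c - 2)*(c + 4)*(c + 2)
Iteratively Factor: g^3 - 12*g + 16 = (g - 2)*(g^2 + 2*g - 8) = (g - 2)*(g + 4)*(g - 2)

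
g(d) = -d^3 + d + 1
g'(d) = 1 - 3*d^2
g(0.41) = 1.34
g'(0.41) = 0.50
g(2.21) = -7.58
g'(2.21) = -13.65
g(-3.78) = 51.23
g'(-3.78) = -41.87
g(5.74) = -182.38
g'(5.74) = -97.84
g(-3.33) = 34.60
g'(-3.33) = -32.27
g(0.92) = 1.14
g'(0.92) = -1.54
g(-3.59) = 43.68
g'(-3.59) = -37.66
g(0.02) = 1.02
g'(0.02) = 1.00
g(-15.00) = 3361.00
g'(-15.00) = -674.00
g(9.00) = -719.00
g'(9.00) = -242.00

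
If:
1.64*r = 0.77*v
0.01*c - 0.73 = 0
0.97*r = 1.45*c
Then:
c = 73.00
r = 109.12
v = 232.42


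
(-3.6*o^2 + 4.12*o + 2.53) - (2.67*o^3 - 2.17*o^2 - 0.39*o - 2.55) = -2.67*o^3 - 1.43*o^2 + 4.51*o + 5.08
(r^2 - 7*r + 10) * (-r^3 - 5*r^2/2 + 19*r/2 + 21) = -r^5 + 9*r^4/2 + 17*r^3 - 141*r^2/2 - 52*r + 210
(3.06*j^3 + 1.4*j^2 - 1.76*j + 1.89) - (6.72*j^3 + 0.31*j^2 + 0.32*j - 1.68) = -3.66*j^3 + 1.09*j^2 - 2.08*j + 3.57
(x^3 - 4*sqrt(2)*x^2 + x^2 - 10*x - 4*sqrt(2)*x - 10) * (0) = 0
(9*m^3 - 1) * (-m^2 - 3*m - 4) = -9*m^5 - 27*m^4 - 36*m^3 + m^2 + 3*m + 4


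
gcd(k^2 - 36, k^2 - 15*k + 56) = 1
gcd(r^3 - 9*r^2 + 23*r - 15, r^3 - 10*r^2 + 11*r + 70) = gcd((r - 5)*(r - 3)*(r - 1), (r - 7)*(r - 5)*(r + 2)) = r - 5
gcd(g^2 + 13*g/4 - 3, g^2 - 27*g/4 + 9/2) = g - 3/4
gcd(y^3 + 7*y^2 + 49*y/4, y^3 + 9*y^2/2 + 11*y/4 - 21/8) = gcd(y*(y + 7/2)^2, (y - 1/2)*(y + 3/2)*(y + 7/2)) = y + 7/2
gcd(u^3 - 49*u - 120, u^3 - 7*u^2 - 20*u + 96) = u - 8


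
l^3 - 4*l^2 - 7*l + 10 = (l - 5)*(l - 1)*(l + 2)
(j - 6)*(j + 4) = j^2 - 2*j - 24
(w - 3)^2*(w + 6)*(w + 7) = w^4 + 7*w^3 - 27*w^2 - 135*w + 378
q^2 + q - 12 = (q - 3)*(q + 4)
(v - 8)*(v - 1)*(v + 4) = v^3 - 5*v^2 - 28*v + 32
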